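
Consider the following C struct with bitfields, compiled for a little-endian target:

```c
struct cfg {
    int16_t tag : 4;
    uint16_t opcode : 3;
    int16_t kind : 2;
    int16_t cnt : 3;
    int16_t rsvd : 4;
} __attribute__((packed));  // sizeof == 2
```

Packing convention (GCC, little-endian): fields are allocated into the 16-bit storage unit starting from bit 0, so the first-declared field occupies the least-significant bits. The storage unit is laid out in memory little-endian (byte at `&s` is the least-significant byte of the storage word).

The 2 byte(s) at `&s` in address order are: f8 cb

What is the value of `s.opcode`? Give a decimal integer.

[0]=0xf8 [1]=0xcb (little-endian) → word 0xcbf8
tag [0+:4] = (word>>0) & 0xf = 8
opcode [4+:3] = (word>>4) & 0x7 = 7  ←
kind [7+:2] = (word>>7) & 0x3 = 3
cnt [9+:3] = (word>>9) & 0x7 = 5
rsvd [12+:4] = (word>>12) & 0xf = 12

7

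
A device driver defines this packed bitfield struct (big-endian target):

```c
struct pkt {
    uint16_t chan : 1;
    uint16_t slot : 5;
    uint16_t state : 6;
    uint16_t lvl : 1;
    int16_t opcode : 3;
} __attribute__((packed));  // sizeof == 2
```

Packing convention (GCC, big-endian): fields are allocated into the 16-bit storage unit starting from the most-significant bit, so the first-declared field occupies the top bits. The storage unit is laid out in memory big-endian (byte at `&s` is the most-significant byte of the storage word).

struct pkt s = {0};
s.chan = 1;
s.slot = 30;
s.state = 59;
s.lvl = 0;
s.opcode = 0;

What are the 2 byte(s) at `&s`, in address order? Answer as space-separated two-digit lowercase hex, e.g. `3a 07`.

fb b0

chan:1 = 1 → 0x1 << 15 → word 0x8000
slot:5 = 30 → 0x1e << 10 → word 0xf800
state:6 = 59 → 0x3b << 4 → word 0xfbb0
lvl:1 = 0 → 0x0 << 3 → word 0xfbb0
opcode:3 = 0 → 0x0 << 0 → word 0xfbb0
word = 0xfbb0 → big-endian bytes:
  [0]=0xfb  [1]=0xb0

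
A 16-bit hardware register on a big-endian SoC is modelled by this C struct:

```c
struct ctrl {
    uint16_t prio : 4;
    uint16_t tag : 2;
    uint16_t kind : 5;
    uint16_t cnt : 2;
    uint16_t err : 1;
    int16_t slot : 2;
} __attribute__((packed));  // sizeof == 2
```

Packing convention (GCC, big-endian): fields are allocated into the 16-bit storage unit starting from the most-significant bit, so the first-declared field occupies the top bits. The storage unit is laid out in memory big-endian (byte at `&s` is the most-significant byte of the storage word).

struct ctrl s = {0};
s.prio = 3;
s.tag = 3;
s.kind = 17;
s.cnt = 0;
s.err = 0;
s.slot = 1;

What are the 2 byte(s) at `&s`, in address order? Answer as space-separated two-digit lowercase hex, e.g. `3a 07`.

prio:4 = 3 → 0x3 << 12 → word 0x3000
tag:2 = 3 → 0x3 << 10 → word 0x3c00
kind:5 = 17 → 0x11 << 5 → word 0x3e20
cnt:2 = 0 → 0x0 << 3 → word 0x3e20
err:1 = 0 → 0x0 << 2 → word 0x3e20
slot:2 = 1 → 0x1 << 0 → word 0x3e21
word = 0x3e21 → big-endian bytes:
  [0]=0x3e  [1]=0x21

3e 21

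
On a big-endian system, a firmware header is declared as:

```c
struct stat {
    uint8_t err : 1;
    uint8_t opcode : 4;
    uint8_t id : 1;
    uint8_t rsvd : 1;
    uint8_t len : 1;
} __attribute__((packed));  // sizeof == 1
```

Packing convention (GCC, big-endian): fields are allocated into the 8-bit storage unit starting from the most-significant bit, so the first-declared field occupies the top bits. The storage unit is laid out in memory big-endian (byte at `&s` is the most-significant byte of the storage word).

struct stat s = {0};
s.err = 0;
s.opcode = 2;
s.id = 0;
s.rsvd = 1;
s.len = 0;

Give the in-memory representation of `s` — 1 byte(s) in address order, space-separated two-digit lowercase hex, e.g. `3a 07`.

err:1 = 0 → 0x0 << 7 → word 0x00
opcode:4 = 2 → 0x2 << 3 → word 0x10
id:1 = 0 → 0x0 << 2 → word 0x10
rsvd:1 = 1 → 0x1 << 1 → word 0x12
len:1 = 0 → 0x0 << 0 → word 0x12
word = 0x12 → big-endian bytes:
  [0]=0x12

12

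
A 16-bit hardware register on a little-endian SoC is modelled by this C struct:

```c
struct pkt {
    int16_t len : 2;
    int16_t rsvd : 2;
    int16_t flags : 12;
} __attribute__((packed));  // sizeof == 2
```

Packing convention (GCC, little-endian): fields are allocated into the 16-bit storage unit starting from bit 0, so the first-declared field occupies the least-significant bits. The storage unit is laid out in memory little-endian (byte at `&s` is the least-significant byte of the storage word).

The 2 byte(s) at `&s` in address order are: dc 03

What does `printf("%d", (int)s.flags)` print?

61

[0]=0xdc [1]=0x03 (little-endian) → word 0x03dc
len:2 @ bit 0 → (0x03dc>>0)&0x3 = 0x0
rsvd:2 @ bit 2 → (0x03dc>>2)&0x3 = 0x3
flags:12 @ bit 4 → (0x03dc>>4)&0xfff = 0x3d  ←
flags signed 12b, MSB=0: value = 61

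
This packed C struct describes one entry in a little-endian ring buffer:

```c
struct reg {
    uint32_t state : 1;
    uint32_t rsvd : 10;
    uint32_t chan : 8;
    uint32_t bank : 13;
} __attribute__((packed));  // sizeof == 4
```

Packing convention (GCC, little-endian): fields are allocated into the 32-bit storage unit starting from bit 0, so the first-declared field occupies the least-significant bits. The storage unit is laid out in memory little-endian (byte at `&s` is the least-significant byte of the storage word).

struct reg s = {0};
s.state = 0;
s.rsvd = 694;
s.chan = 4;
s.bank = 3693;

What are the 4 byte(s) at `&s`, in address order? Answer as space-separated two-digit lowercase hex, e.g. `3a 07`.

6c 25 68 73

state:1 = 0 → 0x0 << 0 → word 0x00000000
rsvd:10 = 694 → 0x2b6 << 1 → word 0x0000056c
chan:8 = 4 → 0x4 << 11 → word 0x0000256c
bank:13 = 3693 → 0xe6d << 19 → word 0x7368256c
word = 0x7368256c → little-endian bytes:
  [0]=0x6c  [1]=0x25  [2]=0x68  [3]=0x73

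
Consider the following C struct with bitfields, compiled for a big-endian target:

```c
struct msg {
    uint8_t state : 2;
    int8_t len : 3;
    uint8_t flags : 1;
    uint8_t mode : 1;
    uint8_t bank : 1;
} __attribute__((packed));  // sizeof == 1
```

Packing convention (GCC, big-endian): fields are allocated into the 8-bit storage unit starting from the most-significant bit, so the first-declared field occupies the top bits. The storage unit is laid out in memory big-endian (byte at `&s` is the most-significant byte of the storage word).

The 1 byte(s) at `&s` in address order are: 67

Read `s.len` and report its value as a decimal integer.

[0]=0x67 (big-endian) → word 0x67
state:2 @ bit 6 → (0x67>>6)&0x3 = 0x1
len:3 @ bit 3 → (0x67>>3)&0x7 = 0x4  ←
flags:1 @ bit 2 → (0x67>>2)&0x1 = 0x1
mode:1 @ bit 1 → (0x67>>1)&0x1 = 0x1
bank:1 @ bit 0 → (0x67>>0)&0x1 = 0x1
len signed 3b, MSB=1: 4 - 8 = -4

-4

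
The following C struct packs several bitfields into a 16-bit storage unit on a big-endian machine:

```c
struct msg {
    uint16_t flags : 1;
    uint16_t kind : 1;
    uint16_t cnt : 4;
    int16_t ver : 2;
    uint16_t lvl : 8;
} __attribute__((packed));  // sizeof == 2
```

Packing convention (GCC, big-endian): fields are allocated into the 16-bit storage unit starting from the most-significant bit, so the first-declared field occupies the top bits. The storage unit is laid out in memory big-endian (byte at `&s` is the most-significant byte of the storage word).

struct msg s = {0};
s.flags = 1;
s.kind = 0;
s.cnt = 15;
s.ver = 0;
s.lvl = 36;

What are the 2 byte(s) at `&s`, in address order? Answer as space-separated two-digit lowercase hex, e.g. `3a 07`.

bc 24

flags:1 = 1 → 0x1 << 15 → word 0x8000
kind:1 = 0 → 0x0 << 14 → word 0x8000
cnt:4 = 15 → 0xf << 10 → word 0xbc00
ver:2 = 0 → 0x0 << 8 → word 0xbc00
lvl:8 = 36 → 0x24 << 0 → word 0xbc24
word = 0xbc24 → big-endian bytes:
  [0]=0xbc  [1]=0x24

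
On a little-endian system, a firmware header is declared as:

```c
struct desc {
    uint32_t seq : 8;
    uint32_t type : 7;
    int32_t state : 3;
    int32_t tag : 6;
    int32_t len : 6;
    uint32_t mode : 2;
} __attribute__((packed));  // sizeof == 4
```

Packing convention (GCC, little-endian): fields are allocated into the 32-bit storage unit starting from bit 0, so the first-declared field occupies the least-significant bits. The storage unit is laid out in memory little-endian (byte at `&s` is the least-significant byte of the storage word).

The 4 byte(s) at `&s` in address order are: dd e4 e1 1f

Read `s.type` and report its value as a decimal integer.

[0]=0xdd [1]=0xe4 [2]=0xe1 [3]=0x1f (little-endian) → word 0x1fe1e4dd
seq [0+:8] = (word>>0) & 0xff = 221
type [8+:7] = (word>>8) & 0x7f = 100  ←
state [15+:3] = (word>>15) & 0x7 = 3
tag [18+:6] = (word>>18) & 0x3f = 56
len [24+:6] = (word>>24) & 0x3f = 31
mode [30+:2] = (word>>30) & 0x3 = 0

100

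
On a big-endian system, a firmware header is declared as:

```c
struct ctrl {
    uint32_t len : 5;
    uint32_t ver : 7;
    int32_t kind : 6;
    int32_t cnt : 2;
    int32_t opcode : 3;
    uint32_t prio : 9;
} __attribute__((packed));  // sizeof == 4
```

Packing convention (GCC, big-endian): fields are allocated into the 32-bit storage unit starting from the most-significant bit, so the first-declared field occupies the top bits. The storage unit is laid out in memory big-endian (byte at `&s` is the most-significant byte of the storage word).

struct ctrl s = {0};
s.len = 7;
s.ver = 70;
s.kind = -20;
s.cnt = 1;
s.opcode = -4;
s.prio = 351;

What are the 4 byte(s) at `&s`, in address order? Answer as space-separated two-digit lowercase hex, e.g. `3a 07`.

3c 6b 19 5f

len:5 = 7 → 0x7 << 27 → word 0x38000000
ver:7 = 70 → 0x46 << 20 → word 0x3c600000
kind:6 = -20 → 0x2c << 14 → word 0x3c6b0000
cnt:2 = 1 → 0x1 << 12 → word 0x3c6b1000
opcode:3 = -4 → 0x4 << 9 → word 0x3c6b1800
prio:9 = 351 → 0x15f << 0 → word 0x3c6b195f
word = 0x3c6b195f → big-endian bytes:
  [0]=0x3c  [1]=0x6b  [2]=0x19  [3]=0x5f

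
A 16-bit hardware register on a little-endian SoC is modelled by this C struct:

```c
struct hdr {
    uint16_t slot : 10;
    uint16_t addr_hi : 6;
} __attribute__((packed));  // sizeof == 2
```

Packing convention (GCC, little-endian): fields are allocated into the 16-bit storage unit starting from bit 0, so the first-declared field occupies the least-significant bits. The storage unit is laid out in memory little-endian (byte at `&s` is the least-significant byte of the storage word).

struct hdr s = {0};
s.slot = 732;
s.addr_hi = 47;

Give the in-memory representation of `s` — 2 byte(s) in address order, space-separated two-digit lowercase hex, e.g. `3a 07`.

[0+:10] slot=732 & 0x3ff = 0x2dc; word=0x02dc
[10+:6] addr_hi=47 & 0x3f = 0x2f; word=0xbedc
word = 0xbedc → little-endian bytes:
  [0]=0xdc  [1]=0xbe

dc be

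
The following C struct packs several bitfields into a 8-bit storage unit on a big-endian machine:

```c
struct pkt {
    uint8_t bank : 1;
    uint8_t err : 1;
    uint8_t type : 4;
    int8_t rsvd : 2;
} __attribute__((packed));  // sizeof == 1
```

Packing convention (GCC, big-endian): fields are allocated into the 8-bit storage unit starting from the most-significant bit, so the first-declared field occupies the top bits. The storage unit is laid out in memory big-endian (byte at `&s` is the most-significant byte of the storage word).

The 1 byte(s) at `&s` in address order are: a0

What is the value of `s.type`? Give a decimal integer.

[0]=0xa0 (big-endian) → word 0xa0
bank:1 @ bit 7 → (0xa0>>7)&0x1 = 0x1
err:1 @ bit 6 → (0xa0>>6)&0x1 = 0x0
type:4 @ bit 2 → (0xa0>>2)&0xf = 0x8  ←
rsvd:2 @ bit 0 → (0xa0>>0)&0x3 = 0x0

8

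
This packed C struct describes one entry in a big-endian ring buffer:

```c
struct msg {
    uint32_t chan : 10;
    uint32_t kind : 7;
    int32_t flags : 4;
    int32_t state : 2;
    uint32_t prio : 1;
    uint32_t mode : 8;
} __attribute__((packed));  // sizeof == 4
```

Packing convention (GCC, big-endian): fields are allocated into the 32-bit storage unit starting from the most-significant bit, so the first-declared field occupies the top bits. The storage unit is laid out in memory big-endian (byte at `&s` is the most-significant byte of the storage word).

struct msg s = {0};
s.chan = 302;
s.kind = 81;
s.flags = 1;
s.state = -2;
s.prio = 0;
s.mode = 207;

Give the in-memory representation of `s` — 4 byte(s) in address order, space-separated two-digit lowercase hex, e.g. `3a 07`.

chan:10 = 302 → 0x12e << 22 → word 0x4b800000
kind:7 = 81 → 0x51 << 15 → word 0x4ba88000
flags:4 = 1 → 0x1 << 11 → word 0x4ba88800
state:2 = -2 → 0x2 << 9 → word 0x4ba88c00
prio:1 = 0 → 0x0 << 8 → word 0x4ba88c00
mode:8 = 207 → 0xcf << 0 → word 0x4ba88ccf
word = 0x4ba88ccf → big-endian bytes:
  [0]=0x4b  [1]=0xa8  [2]=0x8c  [3]=0xcf

4b a8 8c cf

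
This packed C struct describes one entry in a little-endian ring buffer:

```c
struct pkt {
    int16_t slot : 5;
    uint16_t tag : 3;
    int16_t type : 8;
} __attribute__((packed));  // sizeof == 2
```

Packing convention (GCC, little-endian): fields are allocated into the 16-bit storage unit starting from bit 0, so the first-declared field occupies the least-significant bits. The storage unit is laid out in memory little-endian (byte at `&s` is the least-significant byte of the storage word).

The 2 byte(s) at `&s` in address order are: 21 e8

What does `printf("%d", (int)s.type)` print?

[0]=0x21 [1]=0xe8 (little-endian) → word 0xe821
slot:5 @ bit 0 → (0xe821>>0)&0x1f = 0x1
tag:3 @ bit 5 → (0xe821>>5)&0x7 = 0x1
type:8 @ bit 8 → (0xe821>>8)&0xff = 0xe8  ←
type signed 8b, MSB=1: 232 - 256 = -24

-24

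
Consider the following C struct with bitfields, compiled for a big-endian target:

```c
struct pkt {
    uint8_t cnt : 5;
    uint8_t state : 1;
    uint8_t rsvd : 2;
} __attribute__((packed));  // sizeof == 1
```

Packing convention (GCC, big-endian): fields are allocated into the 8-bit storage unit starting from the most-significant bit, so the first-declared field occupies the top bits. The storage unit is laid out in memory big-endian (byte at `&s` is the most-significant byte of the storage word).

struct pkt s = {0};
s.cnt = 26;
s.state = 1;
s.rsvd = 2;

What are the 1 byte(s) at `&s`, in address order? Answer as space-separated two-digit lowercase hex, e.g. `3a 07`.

[3+:5] cnt=26 & 0x1f = 0x1a; word=0xd0
[2+:1] state=1 & 0x1 = 0x1; word=0xd4
[0+:2] rsvd=2 & 0x3 = 0x2; word=0xd6
word = 0xd6 → big-endian bytes:
  [0]=0xd6

d6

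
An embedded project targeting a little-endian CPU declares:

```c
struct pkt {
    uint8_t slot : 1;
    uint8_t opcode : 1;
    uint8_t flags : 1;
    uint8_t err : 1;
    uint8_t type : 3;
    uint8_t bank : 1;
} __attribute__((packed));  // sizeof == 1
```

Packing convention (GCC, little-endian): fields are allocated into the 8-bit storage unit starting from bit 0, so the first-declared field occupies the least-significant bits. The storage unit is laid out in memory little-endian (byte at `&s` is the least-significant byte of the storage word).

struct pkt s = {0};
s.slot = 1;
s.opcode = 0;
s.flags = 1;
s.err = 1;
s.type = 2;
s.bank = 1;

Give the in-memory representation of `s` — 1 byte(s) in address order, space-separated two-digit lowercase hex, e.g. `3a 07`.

slot (1b) val=1 bits=0x1 at bit 0: 0x01
opcode (1b) val=0 bits=0x0 at bit 1: 0x01
flags (1b) val=1 bits=0x1 at bit 2: 0x05
err (1b) val=1 bits=0x1 at bit 3: 0x0d
type (3b) val=2 bits=0x2 at bit 4: 0x2d
bank (1b) val=1 bits=0x1 at bit 7: 0xad
word = 0xad → little-endian bytes:
  [0]=0xad

ad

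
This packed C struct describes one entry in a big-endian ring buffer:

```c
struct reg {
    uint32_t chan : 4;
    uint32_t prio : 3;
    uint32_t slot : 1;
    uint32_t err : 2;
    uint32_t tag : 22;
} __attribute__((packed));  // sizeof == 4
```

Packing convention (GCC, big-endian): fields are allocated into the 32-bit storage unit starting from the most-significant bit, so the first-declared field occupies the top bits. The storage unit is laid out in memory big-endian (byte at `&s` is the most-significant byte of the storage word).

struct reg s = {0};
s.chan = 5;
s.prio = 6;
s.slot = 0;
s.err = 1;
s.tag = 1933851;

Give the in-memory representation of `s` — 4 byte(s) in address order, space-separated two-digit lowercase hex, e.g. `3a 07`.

5c 5d 82 1b

chan (4b) val=5 bits=0x5 at bit 28: 0x50000000
prio (3b) val=6 bits=0x6 at bit 25: 0x5c000000
slot (1b) val=0 bits=0x0 at bit 24: 0x5c000000
err (2b) val=1 bits=0x1 at bit 22: 0x5c400000
tag (22b) val=1933851 bits=0x1d821b at bit 0: 0x5c5d821b
word = 0x5c5d821b → big-endian bytes:
  [0]=0x5c  [1]=0x5d  [2]=0x82  [3]=0x1b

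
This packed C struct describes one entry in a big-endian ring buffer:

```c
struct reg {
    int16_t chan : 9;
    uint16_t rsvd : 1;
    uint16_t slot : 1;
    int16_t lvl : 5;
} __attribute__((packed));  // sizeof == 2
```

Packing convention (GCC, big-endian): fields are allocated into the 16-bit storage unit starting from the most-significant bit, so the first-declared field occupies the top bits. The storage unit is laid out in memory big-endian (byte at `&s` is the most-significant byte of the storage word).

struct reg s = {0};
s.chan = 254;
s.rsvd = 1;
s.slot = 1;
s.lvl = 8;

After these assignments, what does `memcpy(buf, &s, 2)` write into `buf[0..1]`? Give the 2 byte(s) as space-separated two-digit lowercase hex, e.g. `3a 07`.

[7+:9] chan=254 & 0x1ff = 0xfe; word=0x7f00
[6+:1] rsvd=1 & 0x1 = 0x1; word=0x7f40
[5+:1] slot=1 & 0x1 = 0x1; word=0x7f60
[0+:5] lvl=8 & 0x1f = 0x8; word=0x7f68
word = 0x7f68 → big-endian bytes:
  [0]=0x7f  [1]=0x68

7f 68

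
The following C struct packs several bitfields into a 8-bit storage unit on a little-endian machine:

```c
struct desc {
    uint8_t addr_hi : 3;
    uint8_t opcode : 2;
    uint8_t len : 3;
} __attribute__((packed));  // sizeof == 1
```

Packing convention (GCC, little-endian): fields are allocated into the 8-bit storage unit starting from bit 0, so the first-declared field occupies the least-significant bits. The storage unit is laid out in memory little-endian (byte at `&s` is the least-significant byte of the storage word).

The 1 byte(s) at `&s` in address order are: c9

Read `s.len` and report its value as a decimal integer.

[0]=0xc9 (little-endian) → word 0xc9
addr_hi [0+:3] = (word>>0) & 0x7 = 1
opcode [3+:2] = (word>>3) & 0x3 = 1
len [5+:3] = (word>>5) & 0x7 = 6  ←

6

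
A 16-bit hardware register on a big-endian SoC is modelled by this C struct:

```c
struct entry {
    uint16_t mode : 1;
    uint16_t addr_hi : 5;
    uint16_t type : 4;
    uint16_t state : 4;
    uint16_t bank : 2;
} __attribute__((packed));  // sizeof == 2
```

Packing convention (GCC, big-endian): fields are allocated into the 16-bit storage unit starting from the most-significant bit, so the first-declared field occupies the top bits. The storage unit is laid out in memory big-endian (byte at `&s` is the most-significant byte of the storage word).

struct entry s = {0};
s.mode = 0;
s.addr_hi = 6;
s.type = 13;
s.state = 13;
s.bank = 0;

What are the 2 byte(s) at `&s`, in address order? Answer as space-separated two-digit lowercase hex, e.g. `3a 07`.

1b 74

mode:1 = 0 → 0x0 << 15 → word 0x0000
addr_hi:5 = 6 → 0x6 << 10 → word 0x1800
type:4 = 13 → 0xd << 6 → word 0x1b40
state:4 = 13 → 0xd << 2 → word 0x1b74
bank:2 = 0 → 0x0 << 0 → word 0x1b74
word = 0x1b74 → big-endian bytes:
  [0]=0x1b  [1]=0x74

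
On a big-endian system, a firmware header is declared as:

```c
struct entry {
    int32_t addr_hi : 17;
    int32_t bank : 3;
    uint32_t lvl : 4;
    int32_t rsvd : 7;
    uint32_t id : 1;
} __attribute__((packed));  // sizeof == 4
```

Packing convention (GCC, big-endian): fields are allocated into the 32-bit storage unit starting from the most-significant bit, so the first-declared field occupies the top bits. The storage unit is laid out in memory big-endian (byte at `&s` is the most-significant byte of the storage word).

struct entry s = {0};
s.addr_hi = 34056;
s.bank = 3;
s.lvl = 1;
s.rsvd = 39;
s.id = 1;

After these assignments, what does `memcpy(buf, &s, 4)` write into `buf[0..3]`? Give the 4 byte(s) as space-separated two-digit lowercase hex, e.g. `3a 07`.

42 84 31 4f

addr_hi (17b) val=34056 bits=0x8508 at bit 15: 0x42840000
bank (3b) val=3 bits=0x3 at bit 12: 0x42843000
lvl (4b) val=1 bits=0x1 at bit 8: 0x42843100
rsvd (7b) val=39 bits=0x27 at bit 1: 0x4284314e
id (1b) val=1 bits=0x1 at bit 0: 0x4284314f
word = 0x4284314f → big-endian bytes:
  [0]=0x42  [1]=0x84  [2]=0x31  [3]=0x4f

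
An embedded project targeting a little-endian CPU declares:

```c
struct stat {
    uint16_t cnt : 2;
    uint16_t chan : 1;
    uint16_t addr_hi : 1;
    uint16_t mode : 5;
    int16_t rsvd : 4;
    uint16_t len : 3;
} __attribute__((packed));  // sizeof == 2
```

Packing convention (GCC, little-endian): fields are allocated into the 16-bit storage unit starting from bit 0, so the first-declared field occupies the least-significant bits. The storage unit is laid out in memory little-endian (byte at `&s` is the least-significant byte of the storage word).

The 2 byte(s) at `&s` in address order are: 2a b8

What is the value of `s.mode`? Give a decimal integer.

[0]=0x2a [1]=0xb8 (little-endian) → word 0xb82a
cnt:2 @ bit 0 → (0xb82a>>0)&0x3 = 0x2
chan:1 @ bit 2 → (0xb82a>>2)&0x1 = 0x0
addr_hi:1 @ bit 3 → (0xb82a>>3)&0x1 = 0x1
mode:5 @ bit 4 → (0xb82a>>4)&0x1f = 0x2  ←
rsvd:4 @ bit 9 → (0xb82a>>9)&0xf = 0xc
len:3 @ bit 13 → (0xb82a>>13)&0x7 = 0x5

2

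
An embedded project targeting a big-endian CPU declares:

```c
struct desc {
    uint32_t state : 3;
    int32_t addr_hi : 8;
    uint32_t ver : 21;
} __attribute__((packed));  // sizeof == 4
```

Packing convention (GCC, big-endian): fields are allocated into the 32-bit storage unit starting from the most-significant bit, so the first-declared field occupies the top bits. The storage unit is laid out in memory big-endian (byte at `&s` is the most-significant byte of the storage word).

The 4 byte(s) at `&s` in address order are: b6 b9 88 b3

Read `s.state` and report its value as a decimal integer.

[0]=0xb6 [1]=0xb9 [2]=0x88 [3]=0xb3 (big-endian) → word 0xb6b988b3
state [29+:3] = (word>>29) & 0x7 = 5  ←
addr_hi [21+:8] = (word>>21) & 0xff = 181
ver [0+:21] = (word>>0) & 0x1fffff = 1673395

5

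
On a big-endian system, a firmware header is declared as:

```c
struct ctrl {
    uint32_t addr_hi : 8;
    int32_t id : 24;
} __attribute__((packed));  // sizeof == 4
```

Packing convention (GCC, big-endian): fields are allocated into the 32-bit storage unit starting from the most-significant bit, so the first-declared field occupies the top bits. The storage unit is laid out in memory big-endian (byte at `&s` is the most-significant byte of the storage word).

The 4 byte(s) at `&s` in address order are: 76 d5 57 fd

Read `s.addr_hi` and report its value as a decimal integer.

118

[0]=0x76 [1]=0xd5 [2]=0x57 [3]=0xfd (big-endian) → word 0x76d557fd
addr_hi [24+:8] = (word>>24) & 0xff = 118  ←
id [0+:24] = (word>>0) & 0xffffff = 13981693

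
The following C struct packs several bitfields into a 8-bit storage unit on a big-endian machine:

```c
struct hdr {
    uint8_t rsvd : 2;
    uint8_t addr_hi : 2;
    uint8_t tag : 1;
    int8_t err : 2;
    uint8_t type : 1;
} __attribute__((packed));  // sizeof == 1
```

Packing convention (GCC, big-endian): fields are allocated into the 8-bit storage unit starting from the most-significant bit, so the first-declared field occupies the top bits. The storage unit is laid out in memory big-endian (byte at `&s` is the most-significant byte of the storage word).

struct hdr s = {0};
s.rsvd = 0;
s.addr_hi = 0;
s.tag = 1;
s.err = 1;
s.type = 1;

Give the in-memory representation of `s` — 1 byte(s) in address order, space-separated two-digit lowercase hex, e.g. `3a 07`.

rsvd (2b) val=0 bits=0x0 at bit 6: 0x00
addr_hi (2b) val=0 bits=0x0 at bit 4: 0x00
tag (1b) val=1 bits=0x1 at bit 3: 0x08
err (2b) val=1 bits=0x1 at bit 1: 0x0a
type (1b) val=1 bits=0x1 at bit 0: 0x0b
word = 0x0b → big-endian bytes:
  [0]=0x0b

0b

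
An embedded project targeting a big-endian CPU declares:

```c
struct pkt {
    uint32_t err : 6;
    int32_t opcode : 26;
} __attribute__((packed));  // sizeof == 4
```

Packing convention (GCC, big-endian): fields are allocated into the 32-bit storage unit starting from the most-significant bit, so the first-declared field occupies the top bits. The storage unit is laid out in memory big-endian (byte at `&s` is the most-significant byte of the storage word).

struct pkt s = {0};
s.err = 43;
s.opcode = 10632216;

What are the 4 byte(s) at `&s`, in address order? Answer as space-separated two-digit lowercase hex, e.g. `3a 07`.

ac a2 3c 18

err:6 = 43 → 0x2b << 26 → word 0xac000000
opcode:26 = 10632216 → 0xa23c18 << 0 → word 0xaca23c18
word = 0xaca23c18 → big-endian bytes:
  [0]=0xac  [1]=0xa2  [2]=0x3c  [3]=0x18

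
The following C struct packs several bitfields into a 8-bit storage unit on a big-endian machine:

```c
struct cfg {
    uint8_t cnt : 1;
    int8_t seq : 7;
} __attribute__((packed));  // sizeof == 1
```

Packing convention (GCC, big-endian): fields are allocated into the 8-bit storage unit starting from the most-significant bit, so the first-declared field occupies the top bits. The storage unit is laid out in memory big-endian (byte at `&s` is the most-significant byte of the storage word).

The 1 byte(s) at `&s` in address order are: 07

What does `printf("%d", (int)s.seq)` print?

7

[0]=0x07 (big-endian) → word 0x07
cnt:1 @ bit 7 → (0x07>>7)&0x1 = 0x0
seq:7 @ bit 0 → (0x07>>0)&0x7f = 0x7  ←
seq signed 7b, MSB=0: value = 7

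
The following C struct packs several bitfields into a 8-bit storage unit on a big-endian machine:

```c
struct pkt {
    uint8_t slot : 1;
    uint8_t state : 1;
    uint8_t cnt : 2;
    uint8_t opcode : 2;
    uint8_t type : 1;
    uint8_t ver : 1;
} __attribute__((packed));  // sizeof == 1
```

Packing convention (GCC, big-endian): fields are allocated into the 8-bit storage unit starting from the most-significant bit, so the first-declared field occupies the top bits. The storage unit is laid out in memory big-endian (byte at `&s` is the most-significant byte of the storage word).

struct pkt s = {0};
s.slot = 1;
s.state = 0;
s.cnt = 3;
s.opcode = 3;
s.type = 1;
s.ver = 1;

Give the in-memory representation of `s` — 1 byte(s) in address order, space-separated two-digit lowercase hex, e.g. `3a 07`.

bf

slot:1 = 1 → 0x1 << 7 → word 0x80
state:1 = 0 → 0x0 << 6 → word 0x80
cnt:2 = 3 → 0x3 << 4 → word 0xb0
opcode:2 = 3 → 0x3 << 2 → word 0xbc
type:1 = 1 → 0x1 << 1 → word 0xbe
ver:1 = 1 → 0x1 << 0 → word 0xbf
word = 0xbf → big-endian bytes:
  [0]=0xbf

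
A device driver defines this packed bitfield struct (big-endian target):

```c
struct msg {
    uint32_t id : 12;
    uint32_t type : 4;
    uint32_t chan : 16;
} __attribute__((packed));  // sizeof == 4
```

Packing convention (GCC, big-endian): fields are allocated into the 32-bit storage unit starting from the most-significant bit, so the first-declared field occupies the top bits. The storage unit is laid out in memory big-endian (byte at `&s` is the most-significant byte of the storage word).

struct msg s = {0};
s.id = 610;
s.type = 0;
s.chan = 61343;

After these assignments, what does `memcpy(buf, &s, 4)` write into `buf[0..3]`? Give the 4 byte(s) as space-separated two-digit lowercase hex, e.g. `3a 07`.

26 20 ef 9f

id (12b) val=610 bits=0x262 at bit 20: 0x26200000
type (4b) val=0 bits=0x0 at bit 16: 0x26200000
chan (16b) val=61343 bits=0xef9f at bit 0: 0x2620ef9f
word = 0x2620ef9f → big-endian bytes:
  [0]=0x26  [1]=0x20  [2]=0xef  [3]=0x9f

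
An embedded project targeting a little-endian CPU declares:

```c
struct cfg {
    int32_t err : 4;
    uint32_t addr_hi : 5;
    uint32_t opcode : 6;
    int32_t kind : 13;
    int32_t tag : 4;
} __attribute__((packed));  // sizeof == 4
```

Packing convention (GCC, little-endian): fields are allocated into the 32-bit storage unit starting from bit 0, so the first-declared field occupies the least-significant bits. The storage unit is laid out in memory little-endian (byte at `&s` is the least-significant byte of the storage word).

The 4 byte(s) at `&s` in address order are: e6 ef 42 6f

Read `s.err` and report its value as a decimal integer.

[0]=0xe6 [1]=0xef [2]=0x42 [3]=0x6f (little-endian) → word 0x6f42efe6
err:4 @ bit 0 → (0x6f42efe6>>0)&0xf = 0x6  ←
addr_hi:5 @ bit 4 → (0x6f42efe6>>4)&0x1f = 0x1e
opcode:6 @ bit 9 → (0x6f42efe6>>9)&0x3f = 0x37
kind:13 @ bit 15 → (0x6f42efe6>>15)&0x1fff = 0x1e85
tag:4 @ bit 28 → (0x6f42efe6>>28)&0xf = 0x6
err signed 4b, MSB=0: value = 6

6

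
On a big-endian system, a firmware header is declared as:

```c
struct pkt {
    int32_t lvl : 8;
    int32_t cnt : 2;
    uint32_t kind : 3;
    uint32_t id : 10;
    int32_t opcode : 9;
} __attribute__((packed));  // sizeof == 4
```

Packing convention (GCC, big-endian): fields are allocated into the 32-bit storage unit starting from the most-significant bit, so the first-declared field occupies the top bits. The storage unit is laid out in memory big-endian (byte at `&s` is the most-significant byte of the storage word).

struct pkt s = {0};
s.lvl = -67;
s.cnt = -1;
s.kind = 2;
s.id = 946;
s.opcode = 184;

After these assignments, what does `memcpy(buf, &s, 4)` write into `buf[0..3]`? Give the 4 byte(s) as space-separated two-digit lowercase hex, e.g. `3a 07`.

bd d7 64 b8

lvl (8b) val=-67 bits=0xbd at bit 24: 0xbd000000
cnt (2b) val=-1 bits=0x3 at bit 22: 0xbdc00000
kind (3b) val=2 bits=0x2 at bit 19: 0xbdd00000
id (10b) val=946 bits=0x3b2 at bit 9: 0xbdd76400
opcode (9b) val=184 bits=0xb8 at bit 0: 0xbdd764b8
word = 0xbdd764b8 → big-endian bytes:
  [0]=0xbd  [1]=0xd7  [2]=0x64  [3]=0xb8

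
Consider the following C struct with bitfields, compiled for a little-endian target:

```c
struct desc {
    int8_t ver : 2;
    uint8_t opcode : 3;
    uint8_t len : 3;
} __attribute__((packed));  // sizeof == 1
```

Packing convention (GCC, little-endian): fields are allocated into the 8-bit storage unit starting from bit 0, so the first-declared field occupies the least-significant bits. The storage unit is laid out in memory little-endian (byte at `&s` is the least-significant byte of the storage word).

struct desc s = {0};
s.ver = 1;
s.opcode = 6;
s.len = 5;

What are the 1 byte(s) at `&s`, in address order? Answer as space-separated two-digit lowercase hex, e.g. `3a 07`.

ver (2b) val=1 bits=0x1 at bit 0: 0x01
opcode (3b) val=6 bits=0x6 at bit 2: 0x19
len (3b) val=5 bits=0x5 at bit 5: 0xb9
word = 0xb9 → little-endian bytes:
  [0]=0xb9

b9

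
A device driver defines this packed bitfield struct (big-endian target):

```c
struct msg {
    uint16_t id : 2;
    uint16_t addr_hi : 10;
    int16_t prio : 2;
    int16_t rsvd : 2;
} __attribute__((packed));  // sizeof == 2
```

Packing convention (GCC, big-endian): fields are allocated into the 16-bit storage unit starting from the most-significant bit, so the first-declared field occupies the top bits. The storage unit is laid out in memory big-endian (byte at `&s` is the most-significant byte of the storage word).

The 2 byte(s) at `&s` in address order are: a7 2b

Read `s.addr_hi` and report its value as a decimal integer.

[0]=0xa7 [1]=0x2b (big-endian) → word 0xa72b
id:2 @ bit 14 → (0xa72b>>14)&0x3 = 0x2
addr_hi:10 @ bit 4 → (0xa72b>>4)&0x3ff = 0x272  ←
prio:2 @ bit 2 → (0xa72b>>2)&0x3 = 0x2
rsvd:2 @ bit 0 → (0xa72b>>0)&0x3 = 0x3

626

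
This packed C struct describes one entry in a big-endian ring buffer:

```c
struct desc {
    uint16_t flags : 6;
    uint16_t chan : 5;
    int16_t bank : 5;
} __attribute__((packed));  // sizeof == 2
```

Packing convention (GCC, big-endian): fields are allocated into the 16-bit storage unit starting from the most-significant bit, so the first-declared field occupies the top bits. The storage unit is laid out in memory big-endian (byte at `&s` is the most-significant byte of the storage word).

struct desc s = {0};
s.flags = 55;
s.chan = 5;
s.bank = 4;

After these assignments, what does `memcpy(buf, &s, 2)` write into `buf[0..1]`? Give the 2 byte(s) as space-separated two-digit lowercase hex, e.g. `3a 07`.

flags (6b) val=55 bits=0x37 at bit 10: 0xdc00
chan (5b) val=5 bits=0x5 at bit 5: 0xdca0
bank (5b) val=4 bits=0x4 at bit 0: 0xdca4
word = 0xdca4 → big-endian bytes:
  [0]=0xdc  [1]=0xa4

dc a4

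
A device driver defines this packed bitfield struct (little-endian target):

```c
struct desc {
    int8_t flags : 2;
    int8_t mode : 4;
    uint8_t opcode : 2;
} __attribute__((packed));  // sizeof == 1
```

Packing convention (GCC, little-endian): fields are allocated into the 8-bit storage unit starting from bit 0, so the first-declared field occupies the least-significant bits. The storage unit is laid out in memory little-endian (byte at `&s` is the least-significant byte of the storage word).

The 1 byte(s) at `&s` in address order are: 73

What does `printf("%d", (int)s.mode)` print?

-4

[0]=0x73 (little-endian) → word 0x73
flags:2 @ bit 0 → (0x73>>0)&0x3 = 0x3
mode:4 @ bit 2 → (0x73>>2)&0xf = 0xc  ←
opcode:2 @ bit 6 → (0x73>>6)&0x3 = 0x1
mode signed 4b, MSB=1: 12 - 16 = -4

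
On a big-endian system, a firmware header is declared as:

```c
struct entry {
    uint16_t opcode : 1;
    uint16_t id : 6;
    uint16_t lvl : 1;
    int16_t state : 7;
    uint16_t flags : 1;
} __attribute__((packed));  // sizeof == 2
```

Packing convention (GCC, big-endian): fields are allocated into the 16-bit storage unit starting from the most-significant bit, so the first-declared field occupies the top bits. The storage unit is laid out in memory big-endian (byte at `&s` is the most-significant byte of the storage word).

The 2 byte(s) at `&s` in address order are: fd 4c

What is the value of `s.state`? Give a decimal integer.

[0]=0xfd [1]=0x4c (big-endian) → word 0xfd4c
opcode [15+:1] = (word>>15) & 0x1 = 1
id [9+:6] = (word>>9) & 0x3f = 62
lvl [8+:1] = (word>>8) & 0x1 = 1
state [1+:7] = (word>>1) & 0x7f = 38  ←
flags [0+:1] = (word>>0) & 0x1 = 0
state signed 7b, MSB=0: value = 38

38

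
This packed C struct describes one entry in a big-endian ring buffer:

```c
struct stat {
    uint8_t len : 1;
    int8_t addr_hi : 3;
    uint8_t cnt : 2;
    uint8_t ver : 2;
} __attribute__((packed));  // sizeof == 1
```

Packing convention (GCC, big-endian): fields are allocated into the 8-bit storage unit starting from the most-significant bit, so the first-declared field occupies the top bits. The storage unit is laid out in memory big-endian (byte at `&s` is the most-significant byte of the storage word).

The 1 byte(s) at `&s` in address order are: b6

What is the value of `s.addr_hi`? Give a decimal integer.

[0]=0xb6 (big-endian) → word 0xb6
len:1 @ bit 7 → (0xb6>>7)&0x1 = 0x1
addr_hi:3 @ bit 4 → (0xb6>>4)&0x7 = 0x3  ←
cnt:2 @ bit 2 → (0xb6>>2)&0x3 = 0x1
ver:2 @ bit 0 → (0xb6>>0)&0x3 = 0x2
addr_hi signed 3b, MSB=0: value = 3

3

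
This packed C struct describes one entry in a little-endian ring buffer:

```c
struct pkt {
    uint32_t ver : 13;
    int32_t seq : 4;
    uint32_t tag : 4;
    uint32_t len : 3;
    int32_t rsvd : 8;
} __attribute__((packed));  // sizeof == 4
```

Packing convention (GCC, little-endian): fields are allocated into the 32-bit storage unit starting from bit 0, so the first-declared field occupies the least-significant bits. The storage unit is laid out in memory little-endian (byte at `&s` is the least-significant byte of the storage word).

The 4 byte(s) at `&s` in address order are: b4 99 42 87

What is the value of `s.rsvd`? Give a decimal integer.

[0]=0xb4 [1]=0x99 [2]=0x42 [3]=0x87 (little-endian) → word 0x874299b4
ver:13 @ bit 0 → (0x874299b4>>0)&0x1fff = 0x19b4
seq:4 @ bit 13 → (0x874299b4>>13)&0xf = 0x4
tag:4 @ bit 17 → (0x874299b4>>17)&0xf = 0x1
len:3 @ bit 21 → (0x874299b4>>21)&0x7 = 0x2
rsvd:8 @ bit 24 → (0x874299b4>>24)&0xff = 0x87  ←
rsvd signed 8b, MSB=1: 135 - 256 = -121

-121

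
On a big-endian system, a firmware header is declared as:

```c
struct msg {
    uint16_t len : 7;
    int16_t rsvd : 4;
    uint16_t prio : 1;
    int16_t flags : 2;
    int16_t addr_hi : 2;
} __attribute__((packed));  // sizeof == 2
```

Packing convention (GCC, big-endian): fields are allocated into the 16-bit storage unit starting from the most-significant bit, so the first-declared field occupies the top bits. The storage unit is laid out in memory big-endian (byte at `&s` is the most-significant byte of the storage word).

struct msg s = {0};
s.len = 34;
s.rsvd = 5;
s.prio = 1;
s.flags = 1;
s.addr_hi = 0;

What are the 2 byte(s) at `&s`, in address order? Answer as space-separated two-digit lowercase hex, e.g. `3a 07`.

len (7b) val=34 bits=0x22 at bit 9: 0x4400
rsvd (4b) val=5 bits=0x5 at bit 5: 0x44a0
prio (1b) val=1 bits=0x1 at bit 4: 0x44b0
flags (2b) val=1 bits=0x1 at bit 2: 0x44b4
addr_hi (2b) val=0 bits=0x0 at bit 0: 0x44b4
word = 0x44b4 → big-endian bytes:
  [0]=0x44  [1]=0xb4

44 b4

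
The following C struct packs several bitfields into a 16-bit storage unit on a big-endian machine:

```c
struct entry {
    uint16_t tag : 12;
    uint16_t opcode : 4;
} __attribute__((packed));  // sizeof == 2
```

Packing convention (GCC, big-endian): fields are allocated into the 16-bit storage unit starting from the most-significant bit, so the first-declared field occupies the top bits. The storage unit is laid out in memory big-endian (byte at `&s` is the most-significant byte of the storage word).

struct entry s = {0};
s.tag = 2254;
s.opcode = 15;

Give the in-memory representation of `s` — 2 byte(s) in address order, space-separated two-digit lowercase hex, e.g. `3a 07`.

8c ef

tag:12 = 2254 → 0x8ce << 4 → word 0x8ce0
opcode:4 = 15 → 0xf << 0 → word 0x8cef
word = 0x8cef → big-endian bytes:
  [0]=0x8c  [1]=0xef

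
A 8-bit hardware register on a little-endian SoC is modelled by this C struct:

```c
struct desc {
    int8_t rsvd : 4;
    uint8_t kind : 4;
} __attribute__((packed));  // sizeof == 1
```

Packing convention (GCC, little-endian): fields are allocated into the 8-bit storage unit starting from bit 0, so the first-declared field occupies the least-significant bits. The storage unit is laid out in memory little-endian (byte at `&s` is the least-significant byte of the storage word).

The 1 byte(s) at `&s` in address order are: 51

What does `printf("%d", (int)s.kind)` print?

[0]=0x51 (little-endian) → word 0x51
rsvd [0+:4] = (word>>0) & 0xf = 1
kind [4+:4] = (word>>4) & 0xf = 5  ←

5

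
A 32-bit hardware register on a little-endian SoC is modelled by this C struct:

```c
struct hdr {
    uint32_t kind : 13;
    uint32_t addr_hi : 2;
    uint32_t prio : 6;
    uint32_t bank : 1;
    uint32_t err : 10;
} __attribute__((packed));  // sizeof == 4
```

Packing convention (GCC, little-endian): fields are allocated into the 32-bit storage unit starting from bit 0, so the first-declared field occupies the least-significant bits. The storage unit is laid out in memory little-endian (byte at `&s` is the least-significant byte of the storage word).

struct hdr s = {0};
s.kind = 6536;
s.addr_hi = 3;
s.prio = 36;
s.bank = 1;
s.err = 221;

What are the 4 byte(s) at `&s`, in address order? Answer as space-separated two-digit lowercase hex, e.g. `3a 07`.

kind (13b) val=6536 bits=0x1988 at bit 0: 0x00001988
addr_hi (2b) val=3 bits=0x3 at bit 13: 0x00007988
prio (6b) val=36 bits=0x24 at bit 15: 0x00127988
bank (1b) val=1 bits=0x1 at bit 21: 0x00327988
err (10b) val=221 bits=0xdd at bit 22: 0x37727988
word = 0x37727988 → little-endian bytes:
  [0]=0x88  [1]=0x79  [2]=0x72  [3]=0x37

88 79 72 37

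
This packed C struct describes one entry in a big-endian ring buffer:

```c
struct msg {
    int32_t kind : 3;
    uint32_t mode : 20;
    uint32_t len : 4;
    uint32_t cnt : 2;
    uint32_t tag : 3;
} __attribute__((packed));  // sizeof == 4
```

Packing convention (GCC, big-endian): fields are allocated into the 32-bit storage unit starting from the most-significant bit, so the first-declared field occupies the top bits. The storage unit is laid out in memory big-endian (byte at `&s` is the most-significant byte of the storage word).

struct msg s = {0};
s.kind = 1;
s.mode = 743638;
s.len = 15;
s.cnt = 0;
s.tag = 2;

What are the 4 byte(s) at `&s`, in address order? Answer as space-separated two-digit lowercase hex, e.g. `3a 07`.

36 b1 ad e2

kind (3b) val=1 bits=0x1 at bit 29: 0x20000000
mode (20b) val=743638 bits=0xb58d6 at bit 9: 0x36b1ac00
len (4b) val=15 bits=0xf at bit 5: 0x36b1ade0
cnt (2b) val=0 bits=0x0 at bit 3: 0x36b1ade0
tag (3b) val=2 bits=0x2 at bit 0: 0x36b1ade2
word = 0x36b1ade2 → big-endian bytes:
  [0]=0x36  [1]=0xb1  [2]=0xad  [3]=0xe2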